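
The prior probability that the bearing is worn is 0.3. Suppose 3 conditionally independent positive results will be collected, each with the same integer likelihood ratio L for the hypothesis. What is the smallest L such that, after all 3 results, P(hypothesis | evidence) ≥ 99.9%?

14

Prior odds = 0.3/0.7 = 3/7.
Target odds = 0.999/0.001 = 999.
Need L³ ≥ 999 ÷ (3/7) = 2331.
13³ = 2197 < 2331 ≤ 2744 = 14³, so L = 14.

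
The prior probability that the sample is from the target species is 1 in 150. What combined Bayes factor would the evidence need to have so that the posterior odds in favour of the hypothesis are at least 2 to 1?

298

Prior odds = (1/150)/(149/150) = 1/149.
Target odds = 2.
Required Bayes factor = 2 ÷ (1/149) = 298.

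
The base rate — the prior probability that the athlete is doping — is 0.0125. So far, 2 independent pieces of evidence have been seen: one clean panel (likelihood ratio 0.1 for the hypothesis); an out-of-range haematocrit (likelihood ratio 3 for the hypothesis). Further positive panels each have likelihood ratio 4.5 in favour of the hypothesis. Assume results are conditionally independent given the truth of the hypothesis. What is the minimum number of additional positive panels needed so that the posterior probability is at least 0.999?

9

Prior odds = 0.0125/0.9875 = 1/79.
Combined Bayes factor of the evidence already in hand = 0.1 × 3 = 0.3.
Odds after that evidence = (1/79) × 0.3 = 3/790.
Target odds = 0.999/0.001 = 999.
Need 4.5ⁿ ≥ 999 ÷ (3/790) = 263070.
4.5⁸ = 43046721/256 falls short of 263070 but 4.5⁹ = 387420489/512 reaches it, so n = 9.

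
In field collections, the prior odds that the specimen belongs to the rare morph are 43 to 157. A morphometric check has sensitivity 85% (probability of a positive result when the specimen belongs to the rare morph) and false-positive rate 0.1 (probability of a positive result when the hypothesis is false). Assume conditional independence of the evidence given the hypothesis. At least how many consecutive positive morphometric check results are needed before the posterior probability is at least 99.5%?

4

Prior odds = 43/157.
Likelihood ratio of a positive result = 0.85/0.1 = 8.5.
Target posterior odds = 0.995/0.005 = 199.
Need (43/157) × 8.5ⁿ ≥ 199, i.e. 8.5ⁿ ≥ 31243/43.
8.5³ = 614.125 falls short of 31243/43 but 8.5⁴ = 5220.0625 reaches it, so n = 4.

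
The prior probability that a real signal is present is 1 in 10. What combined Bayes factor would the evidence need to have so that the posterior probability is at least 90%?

81

Prior odds = 0.1/0.9 = 1/9.
Target odds = 0.9/0.1 = 9.
Required Bayes factor = 9 ÷ (1/9) = 81.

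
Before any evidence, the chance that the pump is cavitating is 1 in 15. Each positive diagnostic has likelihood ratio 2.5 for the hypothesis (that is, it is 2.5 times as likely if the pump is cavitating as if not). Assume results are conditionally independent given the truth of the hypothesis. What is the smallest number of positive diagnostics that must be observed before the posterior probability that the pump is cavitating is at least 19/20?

7

Prior odds = (1/15)/(14/15) = 1/14.
Likelihood ratio per positive diagnostic = 2.5.
Target odds: 0.95 ÷ 0.05 = 19.
Need (1/14) × 2.5ⁿ ≥ 19, i.e. 2.5ⁿ ≥ 266.
2.5⁶ = 244.140625 falls short of 266 but 2.5⁷ = 610.3515625 reaches it, so n = 7.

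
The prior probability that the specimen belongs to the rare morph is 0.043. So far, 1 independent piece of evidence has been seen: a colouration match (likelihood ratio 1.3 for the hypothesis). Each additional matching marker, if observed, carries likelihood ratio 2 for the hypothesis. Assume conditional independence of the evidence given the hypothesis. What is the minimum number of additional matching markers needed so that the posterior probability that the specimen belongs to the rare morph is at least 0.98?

Prior odds = 0.043/0.957 = 43/957.
Bayes factor of the evidence already in hand = 1.3.
Odds after that evidence = (43/957) × 1.3 = 559/9570.
Target odds = 0.98/0.02 = 49.
Need 2ⁿ ≥ 49 ÷ (559/9570) = 468930/559.
2⁹ = 512 falls short of 468930/559 but 2¹⁰ = 1024 reaches it, so n = 10.

10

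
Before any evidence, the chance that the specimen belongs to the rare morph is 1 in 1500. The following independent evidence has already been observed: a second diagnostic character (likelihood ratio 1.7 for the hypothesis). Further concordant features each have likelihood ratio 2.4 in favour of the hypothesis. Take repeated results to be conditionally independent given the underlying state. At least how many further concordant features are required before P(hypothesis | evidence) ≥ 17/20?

10

Prior odds = (1/1500)/(1499/1500) = 1/1499.
Bayes factor of the evidence already in hand = 1.7.
Odds after that evidence = (1/1499) × 1.7 = 17/14990.
Target odds = 0.85/0.15 = 17/3.
Need 2.4ⁿ ≥ 17/3 ÷ (17/14990) = 14990/3.
2.4⁹ ≈2641.81 falls short of 14990/3 but 2.4¹⁰ ≈6340.34 reaches it, so n = 10.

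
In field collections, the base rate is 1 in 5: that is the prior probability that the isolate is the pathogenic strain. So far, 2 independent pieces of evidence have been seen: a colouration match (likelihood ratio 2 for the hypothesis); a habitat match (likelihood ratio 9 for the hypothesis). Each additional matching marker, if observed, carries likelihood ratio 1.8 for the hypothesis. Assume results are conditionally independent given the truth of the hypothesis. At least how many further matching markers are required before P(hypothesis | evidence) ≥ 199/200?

7

Prior odds = 0.2/0.8 = 0.25.
Combined Bayes factor of the evidence already in hand = 2 × 9 = 18.
Odds after that evidence = 0.25 × 18 = 4.5.
Target odds = 0.995/0.005 = 199.
Need 1.8ⁿ ≥ 199 ÷ 4.5 = 398/9.
1.8⁶ = 531441/15625 falls short of 398/9 but 1.8⁷ = 4782969/78125 reaches it, so n = 7.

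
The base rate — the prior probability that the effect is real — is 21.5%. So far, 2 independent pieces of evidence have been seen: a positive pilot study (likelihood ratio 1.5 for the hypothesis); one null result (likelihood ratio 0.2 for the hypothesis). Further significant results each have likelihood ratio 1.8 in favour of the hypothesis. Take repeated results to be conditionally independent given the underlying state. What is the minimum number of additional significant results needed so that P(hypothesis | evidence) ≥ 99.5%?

Prior odds = 0.215/0.785 = 43/157.
Combined Bayes factor of the evidence already in hand = 1.5 × 0.2 = 0.3.
Odds after that evidence = (43/157) × 0.3 = 129/1570.
Target odds = 0.995/0.005 = 199.
Need 1.8ⁿ ≥ 199 ÷ (129/1570) = 312430/129.
1.8¹³ ≈2082.3 falls short of 312430/129 but 1.8¹⁴ ≈3748.13 reaches it, so n = 14.

14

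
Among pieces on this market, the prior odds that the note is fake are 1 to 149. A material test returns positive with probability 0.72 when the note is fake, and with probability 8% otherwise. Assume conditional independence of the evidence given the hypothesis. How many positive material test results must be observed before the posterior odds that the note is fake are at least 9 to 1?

Prior odds = 1/149.
Likelihood ratio of a positive result = 0.72/0.08 = 9.
Target odds = 9.
Need (1/149) × 9ⁿ ≥ 9, i.e. 9ⁿ ≥ 1341.
9³ = 729 falls short of 1341 but 9⁴ = 6561 reaches it, so n = 4.

4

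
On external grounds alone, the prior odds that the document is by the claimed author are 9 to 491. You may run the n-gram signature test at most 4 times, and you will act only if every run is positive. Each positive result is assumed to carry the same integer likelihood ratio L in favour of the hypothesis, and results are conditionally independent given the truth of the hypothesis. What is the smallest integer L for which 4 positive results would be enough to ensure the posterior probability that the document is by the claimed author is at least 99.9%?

16

Prior odds = 9/491.
Target odds = 0.999/0.001 = 999.
Need L⁴ ≥ 999 ÷ (9/491) = 54501.
15⁴ = 50625 < 54501 ≤ 65536 = 16⁴, so L = 16.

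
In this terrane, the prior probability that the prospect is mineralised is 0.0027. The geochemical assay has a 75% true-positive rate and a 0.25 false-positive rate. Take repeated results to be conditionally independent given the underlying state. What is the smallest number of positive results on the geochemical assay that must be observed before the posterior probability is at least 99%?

Prior odds = 0.0027/0.9973 = 27/9973.
Likelihood ratio of a positive result = 0.75/0.25 = 3.
Target posterior odds = 0.99/0.01 = 99.
Need (27/9973) × 3ⁿ ≥ 99, i.e. 3ⁿ ≥ 109703/3.
3⁹ = 19683 falls short of 109703/3 but 3¹⁰ = 59049 reaches it, so n = 10.

10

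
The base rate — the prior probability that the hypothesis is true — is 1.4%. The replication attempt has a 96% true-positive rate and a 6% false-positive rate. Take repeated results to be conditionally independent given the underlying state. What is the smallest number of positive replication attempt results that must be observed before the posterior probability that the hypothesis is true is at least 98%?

3

Prior odds = 0.014/0.986 = 7/493.
Likelihood ratio of a positive result = 0.96/0.06 = 16.
Target odds: 0.98 ÷ 0.02 = 49.
Require 16ⁿ ≥ 49 ÷ (7/493) = 3451.
16² = 256 falls short of 3451 but 16³ = 4096 reaches it, so n = 3.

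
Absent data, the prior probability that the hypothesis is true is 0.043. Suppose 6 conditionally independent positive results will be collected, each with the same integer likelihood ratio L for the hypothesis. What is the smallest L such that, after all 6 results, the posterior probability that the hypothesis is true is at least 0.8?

Prior odds = 0.043/0.957 = 43/957.
Target odds = 0.8/0.2 = 4.
Need L⁶ ≥ 4 ÷ (43/957) = 3828/43.
2⁶ = 64 < 3828/43 ≤ 729 = 3⁶, so L = 3.

3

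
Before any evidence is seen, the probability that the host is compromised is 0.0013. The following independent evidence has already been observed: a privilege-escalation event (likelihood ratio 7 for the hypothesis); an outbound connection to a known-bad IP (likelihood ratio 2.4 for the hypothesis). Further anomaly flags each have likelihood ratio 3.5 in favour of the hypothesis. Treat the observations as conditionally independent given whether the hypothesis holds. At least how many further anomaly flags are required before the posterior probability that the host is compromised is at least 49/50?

7

Prior odds = 0.0013/0.9987 = 13/9987.
Combined Bayes factor of the evidence already in hand = 7 × 2.4 = 16.8.
Odds after that evidence = (13/9987) × 16.8 = 364/16645.
Target odds = 0.98/0.02 = 49.
Need 3.5ⁿ ≥ 49 ÷ (364/16645) = 116515/52.
3.5⁶ = 1838.265625 falls short of 116515/52 but 3.5⁷ = 823543/128 reaches it, so n = 7.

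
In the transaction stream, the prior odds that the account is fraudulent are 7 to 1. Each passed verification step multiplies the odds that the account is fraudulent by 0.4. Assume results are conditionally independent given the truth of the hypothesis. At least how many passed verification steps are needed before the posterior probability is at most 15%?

Prior odds = 7.
Likelihood ratio per passed verification step = 0.4.
Target odds: 0.15 ÷ 0.85 = 3/17.
Require 0.4ⁿ ≤ 3/17 ÷ 7 = 3/119.
0.4⁴ = 0.0256 is still above 3/119 but 0.4⁵ = 0.01024 is at or below it, so n = 5.

5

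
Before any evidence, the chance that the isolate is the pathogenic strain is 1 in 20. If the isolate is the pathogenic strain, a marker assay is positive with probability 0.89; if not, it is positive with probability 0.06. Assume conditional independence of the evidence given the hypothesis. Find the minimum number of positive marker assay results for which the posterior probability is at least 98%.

3

Prior odds = 0.05/0.95 = 1/19.
Likelihood ratio of a positive = 0.89/0.06 = 89/6.
Target odds: 0.98 ÷ 0.02 = 49.
Need (1/19) × (89/6)ⁿ ≥ 49, i.e. (89/6)ⁿ ≥ 931.
(89/6)² = 7921/36 falls short of 931 but (89/6)³ = 704969/216 reaches it, so n = 3.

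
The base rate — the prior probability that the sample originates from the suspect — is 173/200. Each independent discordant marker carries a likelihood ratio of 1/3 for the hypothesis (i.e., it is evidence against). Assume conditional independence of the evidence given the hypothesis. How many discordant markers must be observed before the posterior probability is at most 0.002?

8

Prior odds: 0.865 ÷ 0.135 = 173/27.
Likelihood ratio per discordant marker = 1/3.
Target posterior odds = 0.002/0.998 = 1/499.
Require (1/3)ⁿ ≤ 1/499 ÷ (173/27) = 27/86327.
(1/3)⁷ = 1/2187 is still above 27/86327 but (1/3)⁸ = 1/6561 is at or below it, so n = 8.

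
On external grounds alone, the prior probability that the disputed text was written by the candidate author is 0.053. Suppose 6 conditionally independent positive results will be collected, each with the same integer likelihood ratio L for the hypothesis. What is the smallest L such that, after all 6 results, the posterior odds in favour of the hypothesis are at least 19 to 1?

Prior odds = 0.053/0.947 = 53/947.
Target odds = 19.
Need L⁶ ≥ 19 ÷ (53/947) = 17993/53.
2⁶ = 64 < 17993/53 ≤ 729 = 3⁶, so L = 3.

3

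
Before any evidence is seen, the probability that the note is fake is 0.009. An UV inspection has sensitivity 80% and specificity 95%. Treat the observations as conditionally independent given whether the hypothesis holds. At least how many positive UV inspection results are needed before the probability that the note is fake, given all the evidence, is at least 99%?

4

Prior odds = 0.009/0.991 = 9/991.
False-positive rate = 1 − 0.95 = 0.05; likelihood ratio of a positive = 0.8/0.05 = 16.
Target posterior odds = 0.99/0.01 = 99.
Require 16ⁿ ≥ 99 ÷ (9/991) = 10901.
16³ = 4096 falls short of 10901 but 16⁴ = 65536 reaches it, so n = 4.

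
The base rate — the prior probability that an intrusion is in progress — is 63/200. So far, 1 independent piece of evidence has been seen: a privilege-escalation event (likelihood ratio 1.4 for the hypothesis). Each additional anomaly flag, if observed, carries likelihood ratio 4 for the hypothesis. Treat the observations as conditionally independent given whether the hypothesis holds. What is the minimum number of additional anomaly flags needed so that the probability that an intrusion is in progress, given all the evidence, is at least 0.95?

3

Prior odds = 0.315/0.685 = 63/137.
Bayes factor of the evidence already in hand = 1.4.
Odds after that evidence = (63/137) × 1.4 = 441/685.
Target odds = 0.95/0.05 = 19.
Need 4ⁿ ≥ 19 ÷ (441/685) = 13015/441.
4² = 16 falls short of 13015/441 but 4³ = 64 reaches it, so n = 3.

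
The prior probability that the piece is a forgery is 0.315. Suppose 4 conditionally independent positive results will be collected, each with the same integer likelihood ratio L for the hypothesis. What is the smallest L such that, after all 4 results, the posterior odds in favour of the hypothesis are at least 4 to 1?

2

Prior odds = 0.315/0.685 = 63/137.
Target odds = 4.
Need L⁴ ≥ 4 ÷ (63/137) = 548/63.
1⁴ = 1 < 548/63 ≤ 16 = 2⁴, so L = 2.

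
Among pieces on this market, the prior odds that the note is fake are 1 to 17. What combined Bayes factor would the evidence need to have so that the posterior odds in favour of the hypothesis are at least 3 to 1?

Prior odds = 1/17.
Target odds = 3.
Required Bayes factor = 3 ÷ (1/17) = 51.

51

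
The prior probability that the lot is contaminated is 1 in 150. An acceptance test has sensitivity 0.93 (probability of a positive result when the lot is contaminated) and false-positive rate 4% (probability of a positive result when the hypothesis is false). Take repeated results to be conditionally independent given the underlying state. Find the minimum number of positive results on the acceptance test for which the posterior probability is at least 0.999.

Prior odds: (1/150) ÷ (149/150) = 1/149.
Likelihood ratio of a positive result = 0.93/0.04 = 23.25.
Target posterior odds = 0.999/0.001 = 999.
Need (1/149) × 23.25ⁿ ≥ 999, i.e. 23.25ⁿ ≥ 148851.
23.25³ = 804357/64 falls short of 148851 but 23.25⁴ = 74805201/256 reaches it, so n = 4.

4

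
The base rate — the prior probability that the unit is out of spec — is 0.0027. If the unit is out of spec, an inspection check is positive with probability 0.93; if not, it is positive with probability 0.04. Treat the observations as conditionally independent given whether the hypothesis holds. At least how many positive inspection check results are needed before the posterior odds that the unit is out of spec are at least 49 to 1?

4

Prior odds = 0.0027/0.9973 = 27/9973.
Likelihood ratio of a positive = 0.93/0.04 = 23.25.
Target odds = 49.
Need (27/9973) × 23.25ⁿ ≥ 49, i.e. 23.25ⁿ ≥ 488677/27.
23.25³ = 804357/64 falls short of 488677/27 but 23.25⁴ = 74805201/256 reaches it, so n = 4.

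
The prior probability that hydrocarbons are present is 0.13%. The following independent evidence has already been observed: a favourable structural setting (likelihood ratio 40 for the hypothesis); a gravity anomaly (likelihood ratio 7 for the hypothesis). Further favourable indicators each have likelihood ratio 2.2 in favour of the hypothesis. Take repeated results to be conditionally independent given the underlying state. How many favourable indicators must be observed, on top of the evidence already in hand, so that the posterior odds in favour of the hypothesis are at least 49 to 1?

7

Prior odds = 0.0013/0.9987 = 13/9987.
Combined Bayes factor of the evidence already in hand = 40 × 7 = 280.
Odds after that evidence = (13/9987) × 280 = 3640/9987.
Target odds = 49.
Need 2.2ⁿ ≥ 49 ÷ (3640/9987) = 69909/520.
2.2⁶ = 1771561/15625 falls short of 69909/520 but 2.2⁷ = 19487171/78125 reaches it, so n = 7.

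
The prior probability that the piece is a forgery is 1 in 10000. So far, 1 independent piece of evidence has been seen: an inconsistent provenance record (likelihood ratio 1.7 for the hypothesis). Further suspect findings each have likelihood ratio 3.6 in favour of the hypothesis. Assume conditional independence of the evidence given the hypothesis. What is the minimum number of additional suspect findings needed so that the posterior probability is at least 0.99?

11

Prior odds = 0.0001/0.9999 = 1/9999.
Bayes factor of the evidence already in hand = 1.7.
Odds after that evidence = (1/9999) × 1.7 = 17/99990.
Target odds = 0.99/0.01 = 99.
Need 3.6ⁿ ≥ 99 ÷ (17/99990) = 9899010/17.
3.6¹⁰ ≈365616 falls short of 9899010/17 but 3.6¹¹ ≈1.31622e+06 reaches it, so n = 11.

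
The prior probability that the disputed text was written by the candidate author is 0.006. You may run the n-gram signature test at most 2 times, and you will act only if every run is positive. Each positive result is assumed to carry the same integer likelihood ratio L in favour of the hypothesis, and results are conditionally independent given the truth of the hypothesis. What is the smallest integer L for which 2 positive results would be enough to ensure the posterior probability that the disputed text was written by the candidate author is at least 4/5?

Prior odds = 0.006/0.994 = 3/497.
Target odds = 0.8/0.2 = 4.
Need L² ≥ 4 ÷ (3/497) = 1988/3.
25² = 625 < 1988/3 ≤ 676 = 26², so L = 26.

26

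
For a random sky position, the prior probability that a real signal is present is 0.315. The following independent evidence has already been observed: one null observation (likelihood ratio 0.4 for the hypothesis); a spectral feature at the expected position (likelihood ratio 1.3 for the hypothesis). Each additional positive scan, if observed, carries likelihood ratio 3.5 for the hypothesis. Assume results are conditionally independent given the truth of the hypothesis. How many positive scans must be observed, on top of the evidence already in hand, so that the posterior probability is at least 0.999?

Prior odds = 0.315/0.685 = 63/137.
Combined Bayes factor of the evidence already in hand = 0.4 × 1.3 = 0.52.
Odds after that evidence = (63/137) × 0.52 = 819/3425.
Target odds = 0.999/0.001 = 999.
Need 3.5ⁿ ≥ 999 ÷ (819/3425) = 380175/91.
3.5⁶ = 1838.265625 falls short of 380175/91 but 3.5⁷ = 823543/128 reaches it, so n = 7.

7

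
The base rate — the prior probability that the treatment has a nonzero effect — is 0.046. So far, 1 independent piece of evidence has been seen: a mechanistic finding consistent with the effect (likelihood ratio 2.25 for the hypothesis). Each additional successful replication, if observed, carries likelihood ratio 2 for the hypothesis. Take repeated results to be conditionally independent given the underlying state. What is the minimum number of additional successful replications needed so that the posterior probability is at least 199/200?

11

Prior odds = 0.046/0.954 = 23/477.
Bayes factor of the evidence already in hand = 2.25.
Odds after that evidence = (23/477) × 2.25 = 23/212.
Target odds = 0.995/0.005 = 199.
Need 2ⁿ ≥ 199 ÷ (23/212) = 42188/23.
2¹⁰ = 1024 falls short of 42188/23 but 2¹¹ = 2048 reaches it, so n = 11.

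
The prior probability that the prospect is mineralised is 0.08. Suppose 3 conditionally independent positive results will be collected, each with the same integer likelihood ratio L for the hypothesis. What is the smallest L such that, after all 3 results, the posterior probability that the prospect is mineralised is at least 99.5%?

Prior odds = 0.08/0.92 = 2/23.
Target odds = 0.995/0.005 = 199.
Need L³ ≥ 199 ÷ (2/23) = 2288.5.
13³ = 2197 < 2288.5 ≤ 2744 = 14³, so L = 14.

14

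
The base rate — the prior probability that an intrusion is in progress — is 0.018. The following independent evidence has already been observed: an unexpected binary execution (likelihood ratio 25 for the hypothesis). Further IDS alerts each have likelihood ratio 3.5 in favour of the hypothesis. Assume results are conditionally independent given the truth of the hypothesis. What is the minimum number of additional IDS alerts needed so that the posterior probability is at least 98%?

4

Prior odds = 0.018/0.982 = 9/491.
Bayes factor of the evidence already in hand = 25.
Odds after that evidence = (9/491) × 25 = 225/491.
Target odds = 0.98/0.02 = 49.
Need 3.5ⁿ ≥ 49 ÷ (225/491) = 24059/225.
3.5³ = 42.875 falls short of 24059/225 but 3.5⁴ = 150.0625 reaches it, so n = 4.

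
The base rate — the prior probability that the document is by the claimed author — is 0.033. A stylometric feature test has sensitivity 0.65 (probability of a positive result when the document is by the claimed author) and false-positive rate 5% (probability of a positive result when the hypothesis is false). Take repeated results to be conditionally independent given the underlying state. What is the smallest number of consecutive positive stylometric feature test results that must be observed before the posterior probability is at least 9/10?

3

Prior odds: 0.033 ÷ 0.967 = 33/967.
Likelihood ratio of a positive result = 0.65/0.05 = 13.
Target odds: 0.9 ÷ 0.1 = 9.
Need (33/967) × 13ⁿ ≥ 9, i.e. 13ⁿ ≥ 2901/11.
13² = 169 falls short of 2901/11 but 13³ = 2197 reaches it, so n = 3.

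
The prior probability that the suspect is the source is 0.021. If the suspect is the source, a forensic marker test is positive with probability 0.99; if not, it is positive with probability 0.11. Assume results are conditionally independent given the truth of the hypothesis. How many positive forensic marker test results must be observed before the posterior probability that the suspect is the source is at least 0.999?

5

Prior odds = 0.021/0.979 = 21/979.
Likelihood ratio of a positive = 0.99/0.11 = 9.
Target posterior odds = 0.999/0.001 = 999.
Require 9ⁿ ≥ 999 ÷ (21/979) = 326007/7.
9⁴ = 6561 falls short of 326007/7 but 9⁵ = 59049 reaches it, so n = 5.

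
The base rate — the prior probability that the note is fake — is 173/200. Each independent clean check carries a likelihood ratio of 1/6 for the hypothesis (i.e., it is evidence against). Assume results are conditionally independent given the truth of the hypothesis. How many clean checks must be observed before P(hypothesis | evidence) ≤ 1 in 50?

4

Prior odds: 0.865 ÷ 0.135 = 173/27.
Likelihood ratio per clean check = 1/6.
Target odds: 0.02 ÷ 0.98 = 1/49.
Need (173/27) × (1/6)ⁿ ≤ 1/49, i.e. (1/6)ⁿ ≤ 27/8477.
(1/6)³ = 1/216 is still above 27/8477 but (1/6)⁴ = 1/1296 is at or below it, so n = 4.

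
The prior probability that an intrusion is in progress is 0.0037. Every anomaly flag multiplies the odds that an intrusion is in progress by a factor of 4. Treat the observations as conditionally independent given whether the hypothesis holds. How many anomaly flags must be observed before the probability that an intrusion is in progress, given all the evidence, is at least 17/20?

Prior odds: 0.0037 ÷ 0.9963 = 37/9963.
Likelihood ratio per anomaly flag = 4.
Target odds: 0.85 ÷ 0.15 = 17/3.
Need (37/9963) × 4ⁿ ≥ 17/3, i.e. 4ⁿ ≥ 56457/37.
4⁵ = 1024 falls short of 56457/37 but 4⁶ = 4096 reaches it, so n = 6.

6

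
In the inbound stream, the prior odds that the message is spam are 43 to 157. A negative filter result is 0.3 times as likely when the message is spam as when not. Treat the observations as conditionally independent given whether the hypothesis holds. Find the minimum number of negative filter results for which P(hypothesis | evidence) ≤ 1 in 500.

Prior odds = 43/157.
Likelihood ratio per negative filter result = 0.3.
Target posterior odds = 0.002/0.998 = 1/499.
Require 0.3ⁿ ≤ 1/499 ÷ (43/157) = 157/21457.
0.3⁴ = 0.0081 is still above 157/21457 but 0.3⁵ = 243/100000 is at or below it, so n = 5.

5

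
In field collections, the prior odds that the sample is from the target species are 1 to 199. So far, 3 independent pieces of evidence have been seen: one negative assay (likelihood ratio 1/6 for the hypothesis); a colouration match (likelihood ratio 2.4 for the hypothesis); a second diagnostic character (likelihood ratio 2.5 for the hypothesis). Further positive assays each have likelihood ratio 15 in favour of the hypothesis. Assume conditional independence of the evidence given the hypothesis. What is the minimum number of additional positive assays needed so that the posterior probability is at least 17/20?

3

Prior odds = 1/199.
Combined Bayes factor of the evidence already in hand = (1/6) × 2.4 × 2.5 = 1.
Odds after that evidence = (1/199) × 1 = 1/199.
Target odds = 0.85/0.15 = 17/3.
Need 15ⁿ ≥ 17/3 ÷ (1/199) = 3383/3.
15² = 225 falls short of 3383/3 but 15³ = 3375 reaches it, so n = 3.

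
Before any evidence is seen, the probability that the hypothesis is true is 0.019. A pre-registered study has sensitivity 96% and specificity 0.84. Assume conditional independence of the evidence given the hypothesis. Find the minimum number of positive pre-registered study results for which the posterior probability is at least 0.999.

Prior odds: 0.019 ÷ 0.981 = 19/981.
False-positive rate = 1 − 0.84 = 0.16; likelihood ratio of a positive = 0.96/0.16 = 6.
Target posterior odds = 0.999/0.001 = 999.
Need (19/981) × 6ⁿ ≥ 999, i.e. 6ⁿ ≥ 980019/19.
6⁶ = 46656 falls short of 980019/19 but 6⁷ = 279936 reaches it, so n = 7.

7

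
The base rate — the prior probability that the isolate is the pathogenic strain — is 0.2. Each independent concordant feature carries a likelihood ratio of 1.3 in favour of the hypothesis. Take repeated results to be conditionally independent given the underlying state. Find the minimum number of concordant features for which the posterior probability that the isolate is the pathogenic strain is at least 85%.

12

Prior odds = 0.2/0.8 = 0.25.
Likelihood ratio per concordant feature = 1.3.
Target odds: 0.85 ÷ 0.15 = 17/3.
Require 1.3ⁿ ≥ 17/3 ÷ 0.25 = 68/3.
1.3¹¹ ≈17.9216 falls short of 68/3 but 1.3¹² ≈23.2981 reaches it, so n = 12.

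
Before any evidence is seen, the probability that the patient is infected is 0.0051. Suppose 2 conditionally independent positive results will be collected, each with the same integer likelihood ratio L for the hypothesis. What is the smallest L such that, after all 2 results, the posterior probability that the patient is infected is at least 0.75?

Prior odds = 0.0051/0.9949 = 51/9949.
Target odds = 0.75/0.25 = 3.
Need L² ≥ 3 ÷ (51/9949) = 9949/17.
24² = 576 < 9949/17 ≤ 625 = 25², so L = 25.

25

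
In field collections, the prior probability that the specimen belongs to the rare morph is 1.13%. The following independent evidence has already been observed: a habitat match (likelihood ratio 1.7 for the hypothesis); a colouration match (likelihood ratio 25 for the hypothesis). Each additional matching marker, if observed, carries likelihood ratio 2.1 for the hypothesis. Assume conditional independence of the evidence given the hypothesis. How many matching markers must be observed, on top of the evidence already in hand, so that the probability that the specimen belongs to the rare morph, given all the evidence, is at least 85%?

Prior odds = 0.0113/0.9887 = 113/9887.
Combined Bayes factor of the evidence already in hand = 1.7 × 25 = 42.5.
Odds after that evidence = (113/9887) × 42.5 = 9605/19774.
Target odds = 0.85/0.15 = 17/3.
Need 2.1ⁿ ≥ 17/3 ÷ (9605/19774) = 19774/1695.
2.1³ = 9.261 falls short of 19774/1695 but 2.1⁴ = 19.4481 reaches it, so n = 4.

4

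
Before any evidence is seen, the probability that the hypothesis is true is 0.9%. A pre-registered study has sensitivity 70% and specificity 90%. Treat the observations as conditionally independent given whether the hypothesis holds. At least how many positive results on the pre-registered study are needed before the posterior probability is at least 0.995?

6

Prior odds: 0.009 ÷ 0.991 = 9/991.
False-positive rate = 1 − 0.9 = 0.1; likelihood ratio of a positive = 0.7/0.1 = 7.
Target posterior odds = 0.995/0.005 = 199.
Require 7ⁿ ≥ 199 ÷ (9/991) = 197209/9.
7⁵ = 16807 falls short of 197209/9 but 7⁶ = 117649 reaches it, so n = 6.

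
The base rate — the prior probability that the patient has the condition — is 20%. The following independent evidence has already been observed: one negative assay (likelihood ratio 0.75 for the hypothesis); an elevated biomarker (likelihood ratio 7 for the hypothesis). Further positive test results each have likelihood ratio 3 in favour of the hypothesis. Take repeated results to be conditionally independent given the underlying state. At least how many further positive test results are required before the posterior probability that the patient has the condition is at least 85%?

2

Prior odds = 0.2/0.8 = 0.25.
Combined Bayes factor of the evidence already in hand = 0.75 × 7 = 5.25.
Odds after that evidence = 0.25 × 5.25 = 1.3125.
Target odds = 0.85/0.15 = 17/3.
Need 3ⁿ ≥ 17/3 ÷ 1.3125 = 272/63.
3¹ = 3 falls short of 272/63 but 3² = 9 reaches it, so n = 2.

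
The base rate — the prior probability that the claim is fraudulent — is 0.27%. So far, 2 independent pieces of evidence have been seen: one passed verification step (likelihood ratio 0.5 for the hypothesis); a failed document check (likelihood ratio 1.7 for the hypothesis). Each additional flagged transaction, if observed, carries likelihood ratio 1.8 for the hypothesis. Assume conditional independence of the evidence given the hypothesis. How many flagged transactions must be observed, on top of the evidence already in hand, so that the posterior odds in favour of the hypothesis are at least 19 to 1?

16

Prior odds = 0.0027/0.9973 = 27/9973.
Combined Bayes factor of the evidence already in hand = 0.5 × 1.7 = 0.85.
Odds after that evidence = (27/9973) × 0.85 = 459/199460.
Target odds = 19.
Need 1.8ⁿ ≥ 19 ÷ (459/199460) = 3789740/459.
1.8¹⁵ ≈6746.64 falls short of 3789740/459 but 1.8¹⁶ ≈12144 reaches it, so n = 16.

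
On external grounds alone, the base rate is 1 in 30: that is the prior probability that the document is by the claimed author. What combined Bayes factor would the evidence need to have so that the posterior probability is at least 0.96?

696

Prior odds = (1/30)/(29/30) = 1/29.
Target odds = 0.96/0.04 = 24.
Required Bayes factor = 24 ÷ (1/29) = 696.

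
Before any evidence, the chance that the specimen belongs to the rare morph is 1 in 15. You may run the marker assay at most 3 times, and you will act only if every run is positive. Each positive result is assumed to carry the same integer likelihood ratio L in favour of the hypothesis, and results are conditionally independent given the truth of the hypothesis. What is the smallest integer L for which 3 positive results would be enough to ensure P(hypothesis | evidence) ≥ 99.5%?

Prior odds = (1/15)/(14/15) = 1/14.
Target odds = 0.995/0.005 = 199.
Need L³ ≥ 199 ÷ (1/14) = 2786.
14³ = 2744 < 2786 ≤ 3375 = 15³, so L = 15.

15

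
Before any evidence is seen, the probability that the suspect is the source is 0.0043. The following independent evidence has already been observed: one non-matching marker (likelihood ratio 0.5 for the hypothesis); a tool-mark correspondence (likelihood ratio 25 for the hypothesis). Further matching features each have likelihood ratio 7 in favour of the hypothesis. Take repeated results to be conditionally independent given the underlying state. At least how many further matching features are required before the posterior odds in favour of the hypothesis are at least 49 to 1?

Prior odds = 0.0043/0.9957 = 43/9957.
Combined Bayes factor of the evidence already in hand = 0.5 × 25 = 12.5.
Odds after that evidence = (43/9957) × 12.5 = 1075/19914.
Target odds = 49.
Need 7ⁿ ≥ 49 ÷ (1075/19914) = 975786/1075.
7³ = 343 falls short of 975786/1075 but 7⁴ = 2401 reaches it, so n = 4.

4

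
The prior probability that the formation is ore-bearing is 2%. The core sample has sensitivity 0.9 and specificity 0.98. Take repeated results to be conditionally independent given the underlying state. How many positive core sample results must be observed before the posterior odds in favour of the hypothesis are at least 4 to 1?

2

Prior odds: 0.02 ÷ 0.98 = 1/49.
False-positive rate = 1 − 0.98 = 0.02; likelihood ratio of a positive = 0.9/0.02 = 45.
Target odds = 4.
Require 45ⁿ ≥ 4 ÷ (1/49) = 196.
45¹ = 45 falls short of 196 but 45² = 2025 reaches it, so n = 2.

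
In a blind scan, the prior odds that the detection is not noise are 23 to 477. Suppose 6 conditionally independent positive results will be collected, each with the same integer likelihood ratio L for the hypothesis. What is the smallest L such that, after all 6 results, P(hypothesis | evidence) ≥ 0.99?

4

Prior odds = 23/477.
Target odds = 0.99/0.01 = 99.
Need L⁶ ≥ 99 ÷ (23/477) = 47223/23.
3⁶ = 729 < 47223/23 ≤ 4096 = 4⁶, so L = 4.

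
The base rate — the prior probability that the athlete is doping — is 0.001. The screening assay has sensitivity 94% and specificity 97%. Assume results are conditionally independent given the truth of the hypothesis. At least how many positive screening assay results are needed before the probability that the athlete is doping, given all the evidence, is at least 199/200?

Prior odds: 0.001 ÷ 0.999 = 1/999.
False-positive rate = 1 − 0.97 = 0.03; likelihood ratio of a positive = 0.94/0.03 = 94/3.
Target odds: 0.995 ÷ 0.005 = 199.
Require (94/3)ⁿ ≥ 199 ÷ (1/999) = 198801.
(94/3)³ = 830584/27 falls short of 198801 but (94/3)⁴ = 78074896/81 reaches it, so n = 4.

4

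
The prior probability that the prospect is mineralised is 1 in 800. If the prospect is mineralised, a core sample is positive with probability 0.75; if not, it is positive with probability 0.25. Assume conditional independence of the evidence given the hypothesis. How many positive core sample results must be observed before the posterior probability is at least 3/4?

Prior odds: 0.00125 ÷ 0.99875 = 1/799.
Likelihood ratio of a positive = 0.75/0.25 = 3.
Target odds: 0.75 ÷ 0.25 = 3.
Require 3ⁿ ≥ 3 ÷ (1/799) = 2397.
3⁷ = 2187 falls short of 2397 but 3⁸ = 6561 reaches it, so n = 8.

8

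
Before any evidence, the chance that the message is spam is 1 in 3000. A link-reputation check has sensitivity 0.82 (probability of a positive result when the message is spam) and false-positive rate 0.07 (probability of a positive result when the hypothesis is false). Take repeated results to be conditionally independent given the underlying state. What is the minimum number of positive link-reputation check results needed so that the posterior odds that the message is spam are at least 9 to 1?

Prior odds: (1/3000) ÷ (2999/3000) = 1/2999.
Likelihood ratio of a positive result = 0.82/0.07 = 82/7.
Target odds = 9.
Need (1/2999) × (82/7)ⁿ ≥ 9, i.e. (82/7)ⁿ ≥ 26991.
(82/7)⁴ = 45212176/2401 falls short of 26991 but (82/7)⁵ ≈220587 reaches it, so n = 5.

5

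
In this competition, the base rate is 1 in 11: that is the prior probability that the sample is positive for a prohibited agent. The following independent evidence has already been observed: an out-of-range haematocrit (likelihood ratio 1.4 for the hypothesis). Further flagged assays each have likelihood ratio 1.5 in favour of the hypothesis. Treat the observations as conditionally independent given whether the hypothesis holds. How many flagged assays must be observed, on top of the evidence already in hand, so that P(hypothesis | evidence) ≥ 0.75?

Prior odds = (1/11)/(10/11) = 0.1.
Bayes factor of the evidence already in hand = 1.4.
Odds after that evidence = 0.1 × 1.4 = 0.14.
Target odds = 0.75/0.25 = 3.
Need 1.5ⁿ ≥ 3 ÷ 0.14 = 150/7.
1.5⁷ = 17.0859375 falls short of 150/7 but 1.5⁸ = 25.62890625 reaches it, so n = 8.

8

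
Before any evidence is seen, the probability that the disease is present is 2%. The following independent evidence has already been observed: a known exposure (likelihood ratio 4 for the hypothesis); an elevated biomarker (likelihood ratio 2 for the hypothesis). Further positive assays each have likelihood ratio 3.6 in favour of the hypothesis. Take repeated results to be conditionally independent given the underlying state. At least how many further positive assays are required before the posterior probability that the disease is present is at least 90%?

4

Prior odds = 0.02/0.98 = 1/49.
Combined Bayes factor of the evidence already in hand = 4 × 2 = 8.
Odds after that evidence = (1/49) × 8 = 8/49.
Target odds = 0.9/0.1 = 9.
Need 3.6ⁿ ≥ 9 ÷ (8/49) = 55.125.
3.6³ = 46.656 falls short of 55.125 but 3.6⁴ = 167.9616 reaches it, so n = 4.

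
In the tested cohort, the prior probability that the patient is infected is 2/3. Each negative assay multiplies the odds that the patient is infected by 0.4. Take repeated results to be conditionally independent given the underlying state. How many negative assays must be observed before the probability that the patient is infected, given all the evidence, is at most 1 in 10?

4

Prior odds = (2/3)/(1/3) = 2.
Likelihood ratio per negative assay = 0.4.
Target posterior odds = 0.1/0.9 = 1/9.
Need 2 × 0.4ⁿ ≤ 1/9, i.e. 0.4ⁿ ≤ 1/18.
0.4³ = 0.064 is still above 1/18 but 0.4⁴ = 0.0256 is at or below it, so n = 4.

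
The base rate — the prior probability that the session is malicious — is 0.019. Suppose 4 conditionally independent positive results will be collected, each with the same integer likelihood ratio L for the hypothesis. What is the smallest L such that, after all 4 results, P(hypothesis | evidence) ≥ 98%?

8

Prior odds = 0.019/0.981 = 19/981.
Target odds = 0.98/0.02 = 49.
Need L⁴ ≥ 49 ÷ (19/981) = 48069/19.
7⁴ = 2401 < 48069/19 ≤ 4096 = 8⁴, so L = 8.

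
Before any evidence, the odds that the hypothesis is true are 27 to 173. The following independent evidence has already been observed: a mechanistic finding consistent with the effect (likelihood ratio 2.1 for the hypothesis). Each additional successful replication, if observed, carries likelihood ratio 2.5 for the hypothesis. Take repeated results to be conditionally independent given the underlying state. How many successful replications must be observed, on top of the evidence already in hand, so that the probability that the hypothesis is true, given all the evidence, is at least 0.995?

7

Prior odds = 27/173.
Bayes factor of the evidence already in hand = 2.1.
Odds after that evidence = (27/173) × 2.1 = 567/1730.
Target odds = 0.995/0.005 = 199.
Need 2.5ⁿ ≥ 199 ÷ (567/1730) = 344270/567.
2.5⁶ = 244.140625 falls short of 344270/567 but 2.5⁷ = 610.3515625 reaches it, so n = 7.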